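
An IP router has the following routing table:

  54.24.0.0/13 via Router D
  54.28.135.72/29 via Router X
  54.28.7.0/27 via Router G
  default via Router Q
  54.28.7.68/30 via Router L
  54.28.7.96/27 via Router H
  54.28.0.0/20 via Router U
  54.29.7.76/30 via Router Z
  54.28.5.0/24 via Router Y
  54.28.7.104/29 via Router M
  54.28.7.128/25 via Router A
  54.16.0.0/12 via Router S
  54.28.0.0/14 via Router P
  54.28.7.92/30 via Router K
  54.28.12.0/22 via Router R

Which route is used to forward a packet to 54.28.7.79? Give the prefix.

54.28.0.0/20

Entries matching 54.28.7.79:
  0.0.0.0/0 (default, matches everything)
  54.16.0.0/12 (54.16.0.0 - 54.31.255.255)
  54.24.0.0/13 (54.24.0.0 - 54.31.255.255)
  54.28.0.0/14 (54.28.0.0 - 54.31.255.255)
  54.28.0.0/20 (54.28.0.0 - 54.28.15.255)
Most specific is 54.28.0.0/20.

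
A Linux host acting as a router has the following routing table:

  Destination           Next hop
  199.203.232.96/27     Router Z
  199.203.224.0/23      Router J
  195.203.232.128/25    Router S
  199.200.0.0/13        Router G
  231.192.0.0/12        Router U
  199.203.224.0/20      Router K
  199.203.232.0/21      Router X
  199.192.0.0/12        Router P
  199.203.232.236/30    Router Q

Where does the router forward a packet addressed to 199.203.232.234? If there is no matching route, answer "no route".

Router X

Routes whose prefix contains 199.203.232.234:
  199.192.0.0/12 (199.192.0.0 - 199.207.255.255) -> Router P
  199.200.0.0/13 (199.200.0.0 - 199.207.255.255) -> Router G
  199.203.224.0/20 (199.203.224.0 - 199.203.239.255) -> Router K
  199.203.232.0/21 (199.203.232.0 - 199.203.239.255) -> Router X
More-specific entries that do NOT match:
  199.203.232.236/30 (199.203.232.236 - 199.203.232.239) does not contain 199.203.232.234
  199.203.232.96/27 (199.203.232.96 - 199.203.232.127) does not contain 199.203.232.234
  195.203.232.128/25 (195.203.232.128 - 195.203.232.255) does not contain 199.203.232.234
  199.203.224.0/23 (199.203.224.0 - 199.203.225.255) does not contain 199.203.232.234
Longest matching prefix is /21 -> next hop Router X.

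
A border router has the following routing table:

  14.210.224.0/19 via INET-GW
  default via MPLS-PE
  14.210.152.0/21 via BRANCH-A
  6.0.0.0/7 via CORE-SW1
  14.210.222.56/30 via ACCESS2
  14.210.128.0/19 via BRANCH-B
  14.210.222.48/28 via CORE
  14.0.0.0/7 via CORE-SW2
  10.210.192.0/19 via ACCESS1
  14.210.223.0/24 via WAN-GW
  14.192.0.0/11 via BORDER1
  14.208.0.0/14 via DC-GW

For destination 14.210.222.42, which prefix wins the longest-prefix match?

Entries matching 14.210.222.42:
  0.0.0.0/0 (default, matches everything)
  14.0.0.0/7 (14.0.0.0 - 15.255.255.255)
  14.192.0.0/11 (14.192.0.0 - 14.223.255.255)
  14.208.0.0/14 (14.208.0.0 - 14.211.255.255)
Most specific is 14.208.0.0/14.

14.208.0.0/14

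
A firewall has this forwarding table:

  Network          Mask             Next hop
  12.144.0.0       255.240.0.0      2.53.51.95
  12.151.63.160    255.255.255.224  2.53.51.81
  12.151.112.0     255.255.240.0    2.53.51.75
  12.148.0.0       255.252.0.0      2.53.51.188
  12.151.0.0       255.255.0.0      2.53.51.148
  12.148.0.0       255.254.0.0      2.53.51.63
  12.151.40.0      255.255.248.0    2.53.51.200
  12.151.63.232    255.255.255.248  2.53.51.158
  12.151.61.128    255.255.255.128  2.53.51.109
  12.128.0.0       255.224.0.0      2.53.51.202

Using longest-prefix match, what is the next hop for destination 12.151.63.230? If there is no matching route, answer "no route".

2.53.51.148

Routes whose prefix contains 12.151.63.230:
  12.128.0.0/11 (12.128.0.0 - 12.159.255.255) -> 2.53.51.202
  12.144.0.0/12 (12.144.0.0 - 12.159.255.255) -> 2.53.51.95
  12.148.0.0/14 (12.148.0.0 - 12.151.255.255) -> 2.53.51.188
  12.151.0.0/16 (12.151.0.0 - 12.151.255.255) -> 2.53.51.148
More-specific entries that do NOT match:
  12.151.63.232/29 (12.151.63.232 - 12.151.63.239) does not contain 12.151.63.230
  12.151.63.160/27 (12.151.63.160 - 12.151.63.191) does not contain 12.151.63.230
  12.151.61.128/25 (12.151.61.128 - 12.151.61.255) does not contain 12.151.63.230
  12.151.40.0/21 (12.151.40.0 - 12.151.47.255) does not contain 12.151.63.230
  12.151.112.0/20 (12.151.112.0 - 12.151.127.255) does not contain 12.151.63.230
Longest matching prefix is /16 -> next hop 2.53.51.148.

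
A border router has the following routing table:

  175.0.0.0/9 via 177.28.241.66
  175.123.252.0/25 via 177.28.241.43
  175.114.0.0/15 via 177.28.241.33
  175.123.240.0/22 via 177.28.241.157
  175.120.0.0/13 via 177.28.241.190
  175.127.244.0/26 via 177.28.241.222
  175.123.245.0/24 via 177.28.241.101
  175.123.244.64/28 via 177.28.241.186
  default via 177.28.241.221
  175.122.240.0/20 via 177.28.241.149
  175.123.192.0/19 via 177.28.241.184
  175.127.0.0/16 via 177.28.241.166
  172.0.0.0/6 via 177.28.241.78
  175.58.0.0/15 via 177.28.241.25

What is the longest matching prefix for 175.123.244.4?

Entries matching 175.123.244.4:
  0.0.0.0/0 (default, matches everything)
  172.0.0.0/6 (172.0.0.0 - 175.255.255.255)
  175.0.0.0/9 (175.0.0.0 - 175.127.255.255)
  175.120.0.0/13 (175.120.0.0 - 175.127.255.255)
Most specific is 175.120.0.0/13.

175.120.0.0/13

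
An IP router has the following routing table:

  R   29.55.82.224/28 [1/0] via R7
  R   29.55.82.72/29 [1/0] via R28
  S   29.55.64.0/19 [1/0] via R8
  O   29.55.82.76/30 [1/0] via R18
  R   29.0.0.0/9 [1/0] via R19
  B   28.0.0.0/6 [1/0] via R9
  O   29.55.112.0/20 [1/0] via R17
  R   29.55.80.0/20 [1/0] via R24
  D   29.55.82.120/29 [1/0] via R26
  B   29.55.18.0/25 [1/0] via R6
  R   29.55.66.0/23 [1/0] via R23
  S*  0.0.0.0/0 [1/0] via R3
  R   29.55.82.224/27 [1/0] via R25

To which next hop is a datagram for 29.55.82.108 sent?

Routes whose prefix contains 29.55.82.108:
  0.0.0.0/0 (default, matches everything) -> R3
  28.0.0.0/6 (28.0.0.0 - 31.255.255.255) -> R9
  29.0.0.0/9 (29.0.0.0 - 29.127.255.255) -> R19
  29.55.64.0/19 (29.55.64.0 - 29.55.95.255) -> R8
  29.55.80.0/20 (29.55.80.0 - 29.55.95.255) -> R24
More-specific entries that do NOT match:
  29.55.82.76/30 (29.55.82.76 - 29.55.82.79) does not contain 29.55.82.108
  29.55.82.72/29 (29.55.82.72 - 29.55.82.79) does not contain 29.55.82.108
  29.55.82.120/29 (29.55.82.120 - 29.55.82.127) does not contain 29.55.82.108
  29.55.82.224/28 (29.55.82.224 - 29.55.82.239) does not contain 29.55.82.108
  29.55.82.224/27 (29.55.82.224 - 29.55.82.255) does not contain 29.55.82.108
  29.55.18.0/25 (29.55.18.0 - 29.55.18.127) does not contain 29.55.82.108
  29.55.66.0/23 (29.55.66.0 - 29.55.67.255) does not contain 29.55.82.108
Longest matching prefix is /20 -> next hop R24.

R24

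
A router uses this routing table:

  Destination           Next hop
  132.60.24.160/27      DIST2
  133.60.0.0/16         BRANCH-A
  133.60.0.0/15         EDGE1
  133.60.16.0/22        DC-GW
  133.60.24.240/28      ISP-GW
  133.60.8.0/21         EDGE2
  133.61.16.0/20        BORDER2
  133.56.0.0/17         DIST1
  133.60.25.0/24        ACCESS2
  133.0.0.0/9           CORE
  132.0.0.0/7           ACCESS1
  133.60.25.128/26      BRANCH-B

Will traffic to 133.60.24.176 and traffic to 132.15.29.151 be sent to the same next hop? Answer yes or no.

no

133.60.24.176: longest match 133.60.0.0/16 -> BRANCH-A
132.15.29.151: longest match 132.0.0.0/7 -> ACCESS1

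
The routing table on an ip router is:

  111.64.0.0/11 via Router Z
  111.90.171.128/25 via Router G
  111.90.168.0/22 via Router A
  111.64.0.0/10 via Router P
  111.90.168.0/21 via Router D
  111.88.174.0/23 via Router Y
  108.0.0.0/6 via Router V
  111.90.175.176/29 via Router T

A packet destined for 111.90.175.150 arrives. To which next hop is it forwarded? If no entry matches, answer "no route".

Routes whose prefix contains 111.90.175.150:
  108.0.0.0/6 (108.0.0.0 - 111.255.255.255) -> Router V
  111.64.0.0/10 (111.64.0.0 - 111.127.255.255) -> Router P
  111.64.0.0/11 (111.64.0.0 - 111.95.255.255) -> Router Z
  111.90.168.0/21 (111.90.168.0 - 111.90.175.255) -> Router D
More-specific entries that do NOT match:
  111.90.175.176/29 (111.90.175.176 - 111.90.175.183) does not contain 111.90.175.150
  111.90.171.128/25 (111.90.171.128 - 111.90.171.255) does not contain 111.90.175.150
  111.88.174.0/23 (111.88.174.0 - 111.88.175.255) does not contain 111.90.175.150
  111.90.168.0/22 (111.90.168.0 - 111.90.171.255) does not contain 111.90.175.150
Longest matching prefix is /21 -> next hop Router D.

Router D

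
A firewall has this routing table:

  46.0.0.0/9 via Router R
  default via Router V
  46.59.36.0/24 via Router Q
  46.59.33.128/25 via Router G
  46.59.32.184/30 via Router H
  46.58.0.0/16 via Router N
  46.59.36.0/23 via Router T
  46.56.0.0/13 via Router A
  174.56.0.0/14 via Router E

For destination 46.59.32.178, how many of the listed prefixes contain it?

Prefixes containing 46.59.32.178:
  0.0.0.0/0 (default, matches everything)
  46.0.0.0/9 (46.0.0.0 - 46.127.255.255)
  46.56.0.0/13 (46.56.0.0 - 46.63.255.255)
Total matching entries: 3.

3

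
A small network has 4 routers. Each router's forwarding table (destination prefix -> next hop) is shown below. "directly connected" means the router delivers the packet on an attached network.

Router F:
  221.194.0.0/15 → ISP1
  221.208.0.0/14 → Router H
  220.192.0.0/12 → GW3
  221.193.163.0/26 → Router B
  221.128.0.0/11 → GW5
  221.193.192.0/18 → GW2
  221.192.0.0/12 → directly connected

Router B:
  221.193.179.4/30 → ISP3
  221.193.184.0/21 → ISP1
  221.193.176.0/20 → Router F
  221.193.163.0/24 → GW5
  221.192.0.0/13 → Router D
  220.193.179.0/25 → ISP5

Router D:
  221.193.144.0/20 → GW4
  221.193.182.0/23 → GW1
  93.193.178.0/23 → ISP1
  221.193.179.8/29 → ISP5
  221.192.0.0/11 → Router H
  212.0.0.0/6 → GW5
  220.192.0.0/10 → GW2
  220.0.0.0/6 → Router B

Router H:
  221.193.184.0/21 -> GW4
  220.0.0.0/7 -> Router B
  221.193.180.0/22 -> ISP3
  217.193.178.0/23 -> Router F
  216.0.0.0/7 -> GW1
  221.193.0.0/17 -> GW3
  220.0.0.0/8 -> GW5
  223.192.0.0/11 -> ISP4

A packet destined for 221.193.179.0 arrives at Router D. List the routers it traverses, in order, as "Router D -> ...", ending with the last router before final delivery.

Router D -> Router H -> Router B -> Router F

At Router D: longest match for 221.193.179.0 is 221.192.0.0/11 -> Router H
At Router H: longest match for 221.193.179.0 is 220.0.0.0/7 -> Router B
At Router B: longest match for 221.193.179.0 is 221.193.176.0/20 -> Router F
At Router F: longest match for 221.193.179.0 is 221.192.0.0/12 -> directly connected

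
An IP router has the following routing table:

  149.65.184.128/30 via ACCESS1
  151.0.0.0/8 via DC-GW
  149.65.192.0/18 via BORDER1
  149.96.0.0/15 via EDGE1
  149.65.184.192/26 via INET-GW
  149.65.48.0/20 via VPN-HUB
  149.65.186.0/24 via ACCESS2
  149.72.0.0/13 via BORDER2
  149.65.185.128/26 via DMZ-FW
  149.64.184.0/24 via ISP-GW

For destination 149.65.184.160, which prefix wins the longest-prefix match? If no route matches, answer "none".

none

149.65.184.160 is outside every listed prefix and there is no default route.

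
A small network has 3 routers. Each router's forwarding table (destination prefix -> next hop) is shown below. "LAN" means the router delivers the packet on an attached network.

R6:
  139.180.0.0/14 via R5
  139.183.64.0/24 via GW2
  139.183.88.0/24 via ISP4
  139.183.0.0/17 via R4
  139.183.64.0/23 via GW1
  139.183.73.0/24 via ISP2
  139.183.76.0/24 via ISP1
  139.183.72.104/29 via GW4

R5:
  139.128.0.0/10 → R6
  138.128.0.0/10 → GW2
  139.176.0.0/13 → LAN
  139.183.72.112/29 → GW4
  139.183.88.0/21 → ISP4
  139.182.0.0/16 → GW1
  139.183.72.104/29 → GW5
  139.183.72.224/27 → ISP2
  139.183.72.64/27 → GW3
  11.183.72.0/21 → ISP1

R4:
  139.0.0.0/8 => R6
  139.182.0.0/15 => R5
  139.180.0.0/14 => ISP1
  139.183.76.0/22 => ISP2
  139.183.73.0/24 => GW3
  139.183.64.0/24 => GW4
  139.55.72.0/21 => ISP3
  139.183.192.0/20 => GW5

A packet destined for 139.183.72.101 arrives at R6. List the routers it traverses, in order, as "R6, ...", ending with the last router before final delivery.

At R6: longest match for 139.183.72.101 is 139.183.0.0/17 -> R4
At R4: longest match for 139.183.72.101 is 139.182.0.0/15 -> R5
At R5: longest match for 139.183.72.101 is 139.176.0.0/13 -> LAN

R6, R4, R5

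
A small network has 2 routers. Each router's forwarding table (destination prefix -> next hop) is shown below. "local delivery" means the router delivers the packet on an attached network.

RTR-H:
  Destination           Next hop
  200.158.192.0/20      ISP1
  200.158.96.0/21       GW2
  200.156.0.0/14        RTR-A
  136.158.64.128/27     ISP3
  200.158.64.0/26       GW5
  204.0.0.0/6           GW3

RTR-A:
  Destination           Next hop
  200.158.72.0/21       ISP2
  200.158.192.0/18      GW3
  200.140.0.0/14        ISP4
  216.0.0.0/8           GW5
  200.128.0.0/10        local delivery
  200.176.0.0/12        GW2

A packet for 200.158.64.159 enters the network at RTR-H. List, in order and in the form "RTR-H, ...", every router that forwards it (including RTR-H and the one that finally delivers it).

RTR-H, RTR-A

At RTR-H: longest match for 200.158.64.159 is 200.156.0.0/14 -> RTR-A
At RTR-A: longest match for 200.158.64.159 is 200.128.0.0/10 -> local delivery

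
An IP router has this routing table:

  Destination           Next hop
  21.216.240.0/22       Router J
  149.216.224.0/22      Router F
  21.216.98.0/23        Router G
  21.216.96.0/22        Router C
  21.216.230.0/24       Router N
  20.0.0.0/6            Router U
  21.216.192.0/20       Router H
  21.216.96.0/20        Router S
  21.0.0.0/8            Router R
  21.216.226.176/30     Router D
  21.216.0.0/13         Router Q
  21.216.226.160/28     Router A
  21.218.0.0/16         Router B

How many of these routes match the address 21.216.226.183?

3

Prefixes containing 21.216.226.183:
  20.0.0.0/6 (20.0.0.0 - 23.255.255.255)
  21.0.0.0/8 (21.0.0.0 - 21.255.255.255)
  21.216.0.0/13 (21.216.0.0 - 21.223.255.255)
Total matching entries: 3.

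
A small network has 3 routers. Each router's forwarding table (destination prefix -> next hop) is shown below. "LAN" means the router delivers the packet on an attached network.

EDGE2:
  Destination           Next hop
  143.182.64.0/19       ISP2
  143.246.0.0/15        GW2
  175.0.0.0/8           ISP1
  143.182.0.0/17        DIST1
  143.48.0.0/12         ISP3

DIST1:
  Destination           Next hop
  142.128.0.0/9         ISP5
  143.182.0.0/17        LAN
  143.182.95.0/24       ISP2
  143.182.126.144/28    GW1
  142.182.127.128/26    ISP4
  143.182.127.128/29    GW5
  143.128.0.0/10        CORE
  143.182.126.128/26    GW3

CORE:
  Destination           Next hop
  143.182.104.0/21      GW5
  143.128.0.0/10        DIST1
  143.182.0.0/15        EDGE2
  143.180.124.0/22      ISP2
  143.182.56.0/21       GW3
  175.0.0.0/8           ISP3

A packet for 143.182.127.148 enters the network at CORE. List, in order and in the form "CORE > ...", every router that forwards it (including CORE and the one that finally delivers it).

At CORE: longest match for 143.182.127.148 is 143.182.0.0/15 -> EDGE2
At EDGE2: longest match for 143.182.127.148 is 143.182.0.0/17 -> DIST1
At DIST1: longest match for 143.182.127.148 is 143.182.0.0/17 -> LAN

CORE > EDGE2 > DIST1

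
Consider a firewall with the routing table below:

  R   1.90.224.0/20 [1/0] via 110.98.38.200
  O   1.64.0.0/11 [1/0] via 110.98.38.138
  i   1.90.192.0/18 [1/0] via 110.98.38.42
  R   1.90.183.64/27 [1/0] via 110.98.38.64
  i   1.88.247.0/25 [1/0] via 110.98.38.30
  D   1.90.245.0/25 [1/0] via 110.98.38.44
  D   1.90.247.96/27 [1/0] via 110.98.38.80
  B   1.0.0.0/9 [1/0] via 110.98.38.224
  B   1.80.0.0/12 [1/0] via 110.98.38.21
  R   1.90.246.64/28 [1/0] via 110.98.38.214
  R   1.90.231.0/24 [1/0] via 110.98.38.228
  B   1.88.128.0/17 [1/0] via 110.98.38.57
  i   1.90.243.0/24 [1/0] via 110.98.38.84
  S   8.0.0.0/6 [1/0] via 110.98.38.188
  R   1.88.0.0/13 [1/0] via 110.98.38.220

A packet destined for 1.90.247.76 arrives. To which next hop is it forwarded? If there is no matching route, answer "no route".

110.98.38.42

Routes whose prefix contains 1.90.247.76:
  1.0.0.0/9 (1.0.0.0 - 1.127.255.255) -> 110.98.38.224
  1.64.0.0/11 (1.64.0.0 - 1.95.255.255) -> 110.98.38.138
  1.80.0.0/12 (1.80.0.0 - 1.95.255.255) -> 110.98.38.21
  1.88.0.0/13 (1.88.0.0 - 1.95.255.255) -> 110.98.38.220
  1.90.192.0/18 (1.90.192.0 - 1.90.255.255) -> 110.98.38.42
More-specific entries that do NOT match:
  1.90.246.64/28 (1.90.246.64 - 1.90.246.79) does not contain 1.90.247.76
  1.90.183.64/27 (1.90.183.64 - 1.90.183.95) does not contain 1.90.247.76
  1.90.247.96/27 (1.90.247.96 - 1.90.247.127) does not contain 1.90.247.76
  1.88.247.0/25 (1.88.247.0 - 1.88.247.127) does not contain 1.90.247.76
  1.90.245.0/25 (1.90.245.0 - 1.90.245.127) does not contain 1.90.247.76
  1.90.231.0/24 (1.90.231.0 - 1.90.231.255) does not contain 1.90.247.76
  1.90.243.0/24 (1.90.243.0 - 1.90.243.255) does not contain 1.90.247.76
  1.90.224.0/20 (1.90.224.0 - 1.90.239.255) does not contain 1.90.247.76
Longest matching prefix is /18 -> next hop 110.98.38.42.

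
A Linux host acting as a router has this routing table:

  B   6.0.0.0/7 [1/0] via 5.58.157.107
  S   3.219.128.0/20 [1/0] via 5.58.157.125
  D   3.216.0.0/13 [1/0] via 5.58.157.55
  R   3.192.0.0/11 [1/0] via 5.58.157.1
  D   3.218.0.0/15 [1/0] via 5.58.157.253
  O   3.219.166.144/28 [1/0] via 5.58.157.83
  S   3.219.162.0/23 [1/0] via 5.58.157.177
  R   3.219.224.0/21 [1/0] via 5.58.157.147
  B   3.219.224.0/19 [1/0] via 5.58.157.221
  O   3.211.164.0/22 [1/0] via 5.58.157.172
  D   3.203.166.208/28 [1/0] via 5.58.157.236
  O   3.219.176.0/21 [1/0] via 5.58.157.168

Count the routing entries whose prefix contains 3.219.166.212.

Prefixes containing 3.219.166.212:
  3.192.0.0/11 (3.192.0.0 - 3.223.255.255)
  3.216.0.0/13 (3.216.0.0 - 3.223.255.255)
  3.218.0.0/15 (3.218.0.0 - 3.219.255.255)
Total matching entries: 3.

3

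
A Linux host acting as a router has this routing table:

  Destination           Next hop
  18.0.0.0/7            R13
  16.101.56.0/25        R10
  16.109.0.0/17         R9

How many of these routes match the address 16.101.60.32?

0

No listed prefix contains 16.101.60.32.
Total matching entries: 0.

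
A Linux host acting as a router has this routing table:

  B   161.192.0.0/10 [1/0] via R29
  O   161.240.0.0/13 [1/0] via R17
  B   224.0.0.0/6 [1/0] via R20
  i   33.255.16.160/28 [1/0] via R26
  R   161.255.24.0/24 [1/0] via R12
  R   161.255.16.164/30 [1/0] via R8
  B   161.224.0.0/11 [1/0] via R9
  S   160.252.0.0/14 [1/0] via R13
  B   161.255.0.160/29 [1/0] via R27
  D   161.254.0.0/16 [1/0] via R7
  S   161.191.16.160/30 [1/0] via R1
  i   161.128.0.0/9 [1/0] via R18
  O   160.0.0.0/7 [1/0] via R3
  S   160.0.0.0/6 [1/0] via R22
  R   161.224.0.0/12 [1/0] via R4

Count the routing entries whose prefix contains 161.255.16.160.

5

Prefixes containing 161.255.16.160:
  160.0.0.0/6 (160.0.0.0 - 163.255.255.255)
  160.0.0.0/7 (160.0.0.0 - 161.255.255.255)
  161.128.0.0/9 (161.128.0.0 - 161.255.255.255)
  161.192.0.0/10 (161.192.0.0 - 161.255.255.255)
  161.224.0.0/11 (161.224.0.0 - 161.255.255.255)
Total matching entries: 5.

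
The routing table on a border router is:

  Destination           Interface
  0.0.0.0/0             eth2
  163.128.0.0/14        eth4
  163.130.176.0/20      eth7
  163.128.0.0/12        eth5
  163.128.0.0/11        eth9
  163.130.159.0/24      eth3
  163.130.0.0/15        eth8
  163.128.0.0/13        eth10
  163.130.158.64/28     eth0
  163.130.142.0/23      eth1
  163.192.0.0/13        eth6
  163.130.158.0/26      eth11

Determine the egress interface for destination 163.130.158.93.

eth8

Routes whose prefix contains 163.130.158.93:
  0.0.0.0/0 (default, matches everything) -> eth2
  163.128.0.0/11 (163.128.0.0 - 163.159.255.255) -> eth9
  163.128.0.0/12 (163.128.0.0 - 163.143.255.255) -> eth5
  163.128.0.0/13 (163.128.0.0 - 163.135.255.255) -> eth10
  163.128.0.0/14 (163.128.0.0 - 163.131.255.255) -> eth4
  163.130.0.0/15 (163.130.0.0 - 163.131.255.255) -> eth8
More-specific entries that do NOT match:
  163.130.158.64/28 (163.130.158.64 - 163.130.158.79) does not contain 163.130.158.93
  163.130.158.0/26 (163.130.158.0 - 163.130.158.63) does not contain 163.130.158.93
  163.130.159.0/24 (163.130.159.0 - 163.130.159.255) does not contain 163.130.158.93
  163.130.142.0/23 (163.130.142.0 - 163.130.143.255) does not contain 163.130.158.93
  163.130.176.0/20 (163.130.176.0 - 163.130.191.255) does not contain 163.130.158.93
Longest matching prefix is /15 -> interface eth8.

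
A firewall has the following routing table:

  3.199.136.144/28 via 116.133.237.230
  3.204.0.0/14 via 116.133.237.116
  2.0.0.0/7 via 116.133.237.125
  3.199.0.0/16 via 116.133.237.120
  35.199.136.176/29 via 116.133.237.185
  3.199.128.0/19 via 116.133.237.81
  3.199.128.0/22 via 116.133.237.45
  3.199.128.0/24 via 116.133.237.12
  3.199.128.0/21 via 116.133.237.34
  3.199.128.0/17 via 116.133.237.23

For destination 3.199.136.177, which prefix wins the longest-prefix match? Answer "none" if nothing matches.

Entries matching 3.199.136.177:
  2.0.0.0/7 (2.0.0.0 - 3.255.255.255)
  3.199.0.0/16 (3.199.0.0 - 3.199.255.255)
  3.199.128.0/17 (3.199.128.0 - 3.199.255.255)
  3.199.128.0/19 (3.199.128.0 - 3.199.159.255)
Most specific is 3.199.128.0/19.

3.199.128.0/19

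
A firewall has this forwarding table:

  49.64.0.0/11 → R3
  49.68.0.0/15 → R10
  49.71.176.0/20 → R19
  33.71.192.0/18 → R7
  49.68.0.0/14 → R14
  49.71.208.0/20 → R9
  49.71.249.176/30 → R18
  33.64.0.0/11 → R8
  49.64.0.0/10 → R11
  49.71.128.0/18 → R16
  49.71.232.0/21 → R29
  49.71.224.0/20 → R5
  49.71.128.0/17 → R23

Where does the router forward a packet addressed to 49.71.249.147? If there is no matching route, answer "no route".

R23

Routes whose prefix contains 49.71.249.147:
  49.64.0.0/10 (49.64.0.0 - 49.127.255.255) -> R11
  49.64.0.0/11 (49.64.0.0 - 49.95.255.255) -> R3
  49.68.0.0/14 (49.68.0.0 - 49.71.255.255) -> R14
  49.71.128.0/17 (49.71.128.0 - 49.71.255.255) -> R23
More-specific entries that do NOT match:
  49.71.249.176/30 (49.71.249.176 - 49.71.249.179) does not contain 49.71.249.147
  49.71.232.0/21 (49.71.232.0 - 49.71.239.255) does not contain 49.71.249.147
  49.71.176.0/20 (49.71.176.0 - 49.71.191.255) does not contain 49.71.249.147
  49.71.208.0/20 (49.71.208.0 - 49.71.223.255) does not contain 49.71.249.147
  49.71.224.0/20 (49.71.224.0 - 49.71.239.255) does not contain 49.71.249.147
  33.71.192.0/18 (33.71.192.0 - 33.71.255.255) does not contain 49.71.249.147
  49.71.128.0/18 (49.71.128.0 - 49.71.191.255) does not contain 49.71.249.147
Longest matching prefix is /17 -> next hop R23.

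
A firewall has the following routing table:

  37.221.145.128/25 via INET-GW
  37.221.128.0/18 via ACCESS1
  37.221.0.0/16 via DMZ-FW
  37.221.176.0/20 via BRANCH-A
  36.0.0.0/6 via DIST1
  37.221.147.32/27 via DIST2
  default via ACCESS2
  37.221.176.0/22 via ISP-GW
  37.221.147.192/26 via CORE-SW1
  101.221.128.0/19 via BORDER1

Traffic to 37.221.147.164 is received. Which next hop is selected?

Routes whose prefix contains 37.221.147.164:
  0.0.0.0/0 (default, matches everything) -> ACCESS2
  36.0.0.0/6 (36.0.0.0 - 39.255.255.255) -> DIST1
  37.221.0.0/16 (37.221.0.0 - 37.221.255.255) -> DMZ-FW
  37.221.128.0/18 (37.221.128.0 - 37.221.191.255) -> ACCESS1
More-specific entries that do NOT match:
  37.221.147.32/27 (37.221.147.32 - 37.221.147.63) does not contain 37.221.147.164
  37.221.147.192/26 (37.221.147.192 - 37.221.147.255) does not contain 37.221.147.164
  37.221.145.128/25 (37.221.145.128 - 37.221.145.255) does not contain 37.221.147.164
  37.221.176.0/22 (37.221.176.0 - 37.221.179.255) does not contain 37.221.147.164
  37.221.176.0/20 (37.221.176.0 - 37.221.191.255) does not contain 37.221.147.164
  101.221.128.0/19 (101.221.128.0 - 101.221.159.255) does not contain 37.221.147.164
Longest matching prefix is /18 -> next hop ACCESS1.

ACCESS1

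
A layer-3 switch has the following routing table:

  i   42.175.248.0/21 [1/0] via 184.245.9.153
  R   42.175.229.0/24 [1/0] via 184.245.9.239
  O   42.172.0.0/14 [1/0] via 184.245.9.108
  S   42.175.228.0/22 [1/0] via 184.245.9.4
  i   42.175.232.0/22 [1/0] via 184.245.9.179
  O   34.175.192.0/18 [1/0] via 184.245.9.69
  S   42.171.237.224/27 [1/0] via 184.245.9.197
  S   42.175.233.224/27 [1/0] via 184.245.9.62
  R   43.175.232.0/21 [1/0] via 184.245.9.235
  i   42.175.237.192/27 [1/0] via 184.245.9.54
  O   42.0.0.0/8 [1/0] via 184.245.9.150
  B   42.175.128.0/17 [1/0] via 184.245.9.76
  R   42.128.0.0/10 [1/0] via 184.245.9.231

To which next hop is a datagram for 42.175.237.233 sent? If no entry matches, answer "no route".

Routes whose prefix contains 42.175.237.233:
  42.0.0.0/8 (42.0.0.0 - 42.255.255.255) -> 184.245.9.150
  42.128.0.0/10 (42.128.0.0 - 42.191.255.255) -> 184.245.9.231
  42.172.0.0/14 (42.172.0.0 - 42.175.255.255) -> 184.245.9.108
  42.175.128.0/17 (42.175.128.0 - 42.175.255.255) -> 184.245.9.76
More-specific entries that do NOT match:
  42.171.237.224/27 (42.171.237.224 - 42.171.237.255) does not contain 42.175.237.233
  42.175.233.224/27 (42.175.233.224 - 42.175.233.255) does not contain 42.175.237.233
  42.175.237.192/27 (42.175.237.192 - 42.175.237.223) does not contain 42.175.237.233
  42.175.229.0/24 (42.175.229.0 - 42.175.229.255) does not contain 42.175.237.233
  42.175.228.0/22 (42.175.228.0 - 42.175.231.255) does not contain 42.175.237.233
  42.175.232.0/22 (42.175.232.0 - 42.175.235.255) does not contain 42.175.237.233
  42.175.248.0/21 (42.175.248.0 - 42.175.255.255) does not contain 42.175.237.233
  43.175.232.0/21 (43.175.232.0 - 43.175.239.255) does not contain 42.175.237.233
  34.175.192.0/18 (34.175.192.0 - 34.175.255.255) does not contain 42.175.237.233
Longest matching prefix is /17 -> next hop 184.245.9.76.

184.245.9.76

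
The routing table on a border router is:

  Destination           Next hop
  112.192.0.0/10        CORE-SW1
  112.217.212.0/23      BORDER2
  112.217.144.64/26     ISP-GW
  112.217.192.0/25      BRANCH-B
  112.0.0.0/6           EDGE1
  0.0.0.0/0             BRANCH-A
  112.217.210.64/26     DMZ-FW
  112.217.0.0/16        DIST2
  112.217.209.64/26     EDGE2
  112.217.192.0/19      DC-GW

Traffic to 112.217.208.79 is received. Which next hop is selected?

DC-GW

Routes whose prefix contains 112.217.208.79:
  0.0.0.0/0 (default, matches everything) -> BRANCH-A
  112.0.0.0/6 (112.0.0.0 - 115.255.255.255) -> EDGE1
  112.192.0.0/10 (112.192.0.0 - 112.255.255.255) -> CORE-SW1
  112.217.0.0/16 (112.217.0.0 - 112.217.255.255) -> DIST2
  112.217.192.0/19 (112.217.192.0 - 112.217.223.255) -> DC-GW
More-specific entries that do NOT match:
  112.217.144.64/26 (112.217.144.64 - 112.217.144.127) does not contain 112.217.208.79
  112.217.210.64/26 (112.217.210.64 - 112.217.210.127) does not contain 112.217.208.79
  112.217.209.64/26 (112.217.209.64 - 112.217.209.127) does not contain 112.217.208.79
  112.217.192.0/25 (112.217.192.0 - 112.217.192.127) does not contain 112.217.208.79
  112.217.212.0/23 (112.217.212.0 - 112.217.213.255) does not contain 112.217.208.79
Longest matching prefix is /19 -> next hop DC-GW.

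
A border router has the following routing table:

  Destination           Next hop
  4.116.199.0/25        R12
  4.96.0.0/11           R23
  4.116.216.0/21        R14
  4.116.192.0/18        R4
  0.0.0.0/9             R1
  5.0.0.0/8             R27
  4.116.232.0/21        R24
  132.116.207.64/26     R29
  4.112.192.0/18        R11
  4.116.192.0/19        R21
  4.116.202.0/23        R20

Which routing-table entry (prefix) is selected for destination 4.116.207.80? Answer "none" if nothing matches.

Entries matching 4.116.207.80:
  4.96.0.0/11 (4.96.0.0 - 4.127.255.255)
  4.116.192.0/18 (4.116.192.0 - 4.116.255.255)
  4.116.192.0/19 (4.116.192.0 - 4.116.223.255)
Most specific is 4.116.192.0/19.

4.116.192.0/19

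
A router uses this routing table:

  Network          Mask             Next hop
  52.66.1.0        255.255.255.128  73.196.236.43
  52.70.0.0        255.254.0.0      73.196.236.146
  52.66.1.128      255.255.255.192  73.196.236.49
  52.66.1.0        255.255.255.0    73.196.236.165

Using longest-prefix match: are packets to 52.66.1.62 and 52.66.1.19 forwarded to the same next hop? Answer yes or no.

52.66.1.62: longest match 52.66.1.0/25 -> 73.196.236.43
52.66.1.19: longest match 52.66.1.0/25 -> 73.196.236.43

yes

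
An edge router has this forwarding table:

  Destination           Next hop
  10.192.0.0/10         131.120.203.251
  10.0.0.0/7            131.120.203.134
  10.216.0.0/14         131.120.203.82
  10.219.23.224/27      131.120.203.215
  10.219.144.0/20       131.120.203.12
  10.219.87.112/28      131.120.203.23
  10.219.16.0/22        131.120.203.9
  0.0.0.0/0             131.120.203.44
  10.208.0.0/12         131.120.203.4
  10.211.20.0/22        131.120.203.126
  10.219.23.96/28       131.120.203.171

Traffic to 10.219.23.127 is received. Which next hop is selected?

131.120.203.82

Routes whose prefix contains 10.219.23.127:
  0.0.0.0/0 (default, matches everything) -> 131.120.203.44
  10.0.0.0/7 (10.0.0.0 - 11.255.255.255) -> 131.120.203.134
  10.192.0.0/10 (10.192.0.0 - 10.255.255.255) -> 131.120.203.251
  10.208.0.0/12 (10.208.0.0 - 10.223.255.255) -> 131.120.203.4
  10.216.0.0/14 (10.216.0.0 - 10.219.255.255) -> 131.120.203.82
More-specific entries that do NOT match:
  10.219.87.112/28 (10.219.87.112 - 10.219.87.127) does not contain 10.219.23.127
  10.219.23.96/28 (10.219.23.96 - 10.219.23.111) does not contain 10.219.23.127
  10.219.23.224/27 (10.219.23.224 - 10.219.23.255) does not contain 10.219.23.127
  10.219.16.0/22 (10.219.16.0 - 10.219.19.255) does not contain 10.219.23.127
  10.211.20.0/22 (10.211.20.0 - 10.211.23.255) does not contain 10.219.23.127
  10.219.144.0/20 (10.219.144.0 - 10.219.159.255) does not contain 10.219.23.127
Longest matching prefix is /14 -> next hop 131.120.203.82.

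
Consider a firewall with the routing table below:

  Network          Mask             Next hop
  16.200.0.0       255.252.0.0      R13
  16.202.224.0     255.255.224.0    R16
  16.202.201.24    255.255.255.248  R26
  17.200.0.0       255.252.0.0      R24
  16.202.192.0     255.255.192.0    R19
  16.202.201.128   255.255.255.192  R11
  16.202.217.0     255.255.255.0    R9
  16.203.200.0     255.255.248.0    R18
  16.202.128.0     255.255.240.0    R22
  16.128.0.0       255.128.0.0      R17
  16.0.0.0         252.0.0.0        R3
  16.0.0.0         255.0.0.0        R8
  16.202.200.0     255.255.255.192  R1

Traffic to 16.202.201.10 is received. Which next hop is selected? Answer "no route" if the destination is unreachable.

Routes whose prefix contains 16.202.201.10:
  16.0.0.0/6 (16.0.0.0 - 19.255.255.255) -> R3
  16.0.0.0/8 (16.0.0.0 - 16.255.255.255) -> R8
  16.128.0.0/9 (16.128.0.0 - 16.255.255.255) -> R17
  16.200.0.0/14 (16.200.0.0 - 16.203.255.255) -> R13
  16.202.192.0/18 (16.202.192.0 - 16.202.255.255) -> R19
More-specific entries that do NOT match:
  16.202.201.24/29 (16.202.201.24 - 16.202.201.31) does not contain 16.202.201.10
  16.202.201.128/26 (16.202.201.128 - 16.202.201.191) does not contain 16.202.201.10
  16.202.200.0/26 (16.202.200.0 - 16.202.200.63) does not contain 16.202.201.10
  16.202.217.0/24 (16.202.217.0 - 16.202.217.255) does not contain 16.202.201.10
  16.203.200.0/21 (16.203.200.0 - 16.203.207.255) does not contain 16.202.201.10
  16.202.128.0/20 (16.202.128.0 - 16.202.143.255) does not contain 16.202.201.10
  16.202.224.0/19 (16.202.224.0 - 16.202.255.255) does not contain 16.202.201.10
Longest matching prefix is /18 -> next hop R19.

R19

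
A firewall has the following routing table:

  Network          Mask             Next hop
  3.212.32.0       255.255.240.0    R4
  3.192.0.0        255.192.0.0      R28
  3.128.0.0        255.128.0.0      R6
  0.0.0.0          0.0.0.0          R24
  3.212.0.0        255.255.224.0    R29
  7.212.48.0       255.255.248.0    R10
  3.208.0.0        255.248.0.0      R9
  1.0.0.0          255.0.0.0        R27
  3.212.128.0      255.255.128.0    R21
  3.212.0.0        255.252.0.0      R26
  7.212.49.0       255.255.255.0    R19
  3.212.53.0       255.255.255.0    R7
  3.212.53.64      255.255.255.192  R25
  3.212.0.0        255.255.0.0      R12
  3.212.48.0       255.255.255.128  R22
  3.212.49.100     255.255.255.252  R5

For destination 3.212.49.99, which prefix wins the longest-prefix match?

3.212.0.0/16

Entries matching 3.212.49.99:
  0.0.0.0/0 (default, matches everything)
  3.128.0.0/9 (3.128.0.0 - 3.255.255.255)
  3.192.0.0/10 (3.192.0.0 - 3.255.255.255)
  3.208.0.0/13 (3.208.0.0 - 3.215.255.255)
  3.212.0.0/14 (3.212.0.0 - 3.215.255.255)
  3.212.0.0/16 (3.212.0.0 - 3.212.255.255)
Most specific is 3.212.0.0/16.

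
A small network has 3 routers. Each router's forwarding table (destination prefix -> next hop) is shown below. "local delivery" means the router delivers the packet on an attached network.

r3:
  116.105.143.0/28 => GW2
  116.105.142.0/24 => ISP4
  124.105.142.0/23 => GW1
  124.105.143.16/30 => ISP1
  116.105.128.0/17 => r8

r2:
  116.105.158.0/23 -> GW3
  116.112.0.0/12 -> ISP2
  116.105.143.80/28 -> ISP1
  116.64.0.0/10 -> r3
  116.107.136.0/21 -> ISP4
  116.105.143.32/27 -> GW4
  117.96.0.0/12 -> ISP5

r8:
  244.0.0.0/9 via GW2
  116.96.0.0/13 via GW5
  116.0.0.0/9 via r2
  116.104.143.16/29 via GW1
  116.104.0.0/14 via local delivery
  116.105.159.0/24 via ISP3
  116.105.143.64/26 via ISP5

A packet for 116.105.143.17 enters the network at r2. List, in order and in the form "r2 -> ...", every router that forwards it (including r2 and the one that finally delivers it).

r2 -> r3 -> r8

At r2: longest match for 116.105.143.17 is 116.64.0.0/10 -> r3
At r3: longest match for 116.105.143.17 is 116.105.128.0/17 -> r8
At r8: longest match for 116.105.143.17 is 116.104.0.0/14 -> local delivery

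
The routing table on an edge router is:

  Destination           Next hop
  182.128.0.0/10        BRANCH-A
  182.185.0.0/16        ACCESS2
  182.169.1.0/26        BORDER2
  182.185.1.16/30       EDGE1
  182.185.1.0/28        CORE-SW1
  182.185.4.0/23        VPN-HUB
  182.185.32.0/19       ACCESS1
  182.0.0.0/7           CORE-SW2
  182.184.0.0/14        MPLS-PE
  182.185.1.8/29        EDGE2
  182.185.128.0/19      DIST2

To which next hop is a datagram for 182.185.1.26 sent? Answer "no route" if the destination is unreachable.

ACCESS2

Routes whose prefix contains 182.185.1.26:
  182.0.0.0/7 (182.0.0.0 - 183.255.255.255) -> CORE-SW2
  182.128.0.0/10 (182.128.0.0 - 182.191.255.255) -> BRANCH-A
  182.184.0.0/14 (182.184.0.0 - 182.187.255.255) -> MPLS-PE
  182.185.0.0/16 (182.185.0.0 - 182.185.255.255) -> ACCESS2
More-specific entries that do NOT match:
  182.185.1.16/30 (182.185.1.16 - 182.185.1.19) does not contain 182.185.1.26
  182.185.1.8/29 (182.185.1.8 - 182.185.1.15) does not contain 182.185.1.26
  182.185.1.0/28 (182.185.1.0 - 182.185.1.15) does not contain 182.185.1.26
  182.169.1.0/26 (182.169.1.0 - 182.169.1.63) does not contain 182.185.1.26
  182.185.4.0/23 (182.185.4.0 - 182.185.5.255) does not contain 182.185.1.26
  182.185.32.0/19 (182.185.32.0 - 182.185.63.255) does not contain 182.185.1.26
  182.185.128.0/19 (182.185.128.0 - 182.185.159.255) does not contain 182.185.1.26
Longest matching prefix is /16 -> next hop ACCESS2.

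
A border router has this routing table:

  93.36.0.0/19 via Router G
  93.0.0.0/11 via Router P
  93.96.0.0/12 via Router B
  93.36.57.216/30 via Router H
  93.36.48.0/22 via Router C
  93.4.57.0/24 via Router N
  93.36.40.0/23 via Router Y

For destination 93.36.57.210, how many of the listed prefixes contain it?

No listed prefix contains 93.36.57.210.
Total matching entries: 0.

0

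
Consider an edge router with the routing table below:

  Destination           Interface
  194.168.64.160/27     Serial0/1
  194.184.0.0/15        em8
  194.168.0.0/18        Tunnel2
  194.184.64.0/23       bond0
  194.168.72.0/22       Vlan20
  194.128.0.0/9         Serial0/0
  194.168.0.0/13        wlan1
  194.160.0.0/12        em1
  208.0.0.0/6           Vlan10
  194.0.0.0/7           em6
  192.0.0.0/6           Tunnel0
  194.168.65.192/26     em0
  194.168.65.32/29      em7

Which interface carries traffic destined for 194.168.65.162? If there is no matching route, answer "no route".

Routes whose prefix contains 194.168.65.162:
  192.0.0.0/6 (192.0.0.0 - 195.255.255.255) -> Tunnel0
  194.0.0.0/7 (194.0.0.0 - 195.255.255.255) -> em6
  194.128.0.0/9 (194.128.0.0 - 194.255.255.255) -> Serial0/0
  194.160.0.0/12 (194.160.0.0 - 194.175.255.255) -> em1
  194.168.0.0/13 (194.168.0.0 - 194.175.255.255) -> wlan1
More-specific entries that do NOT match:
  194.168.65.32/29 (194.168.65.32 - 194.168.65.39) does not contain 194.168.65.162
  194.168.64.160/27 (194.168.64.160 - 194.168.64.191) does not contain 194.168.65.162
  194.168.65.192/26 (194.168.65.192 - 194.168.65.255) does not contain 194.168.65.162
  194.184.64.0/23 (194.184.64.0 - 194.184.65.255) does not contain 194.168.65.162
  194.168.72.0/22 (194.168.72.0 - 194.168.75.255) does not contain 194.168.65.162
  194.168.0.0/18 (194.168.0.0 - 194.168.63.255) does not contain 194.168.65.162
  194.184.0.0/15 (194.184.0.0 - 194.185.255.255) does not contain 194.168.65.162
Longest matching prefix is /13 -> interface wlan1.

wlan1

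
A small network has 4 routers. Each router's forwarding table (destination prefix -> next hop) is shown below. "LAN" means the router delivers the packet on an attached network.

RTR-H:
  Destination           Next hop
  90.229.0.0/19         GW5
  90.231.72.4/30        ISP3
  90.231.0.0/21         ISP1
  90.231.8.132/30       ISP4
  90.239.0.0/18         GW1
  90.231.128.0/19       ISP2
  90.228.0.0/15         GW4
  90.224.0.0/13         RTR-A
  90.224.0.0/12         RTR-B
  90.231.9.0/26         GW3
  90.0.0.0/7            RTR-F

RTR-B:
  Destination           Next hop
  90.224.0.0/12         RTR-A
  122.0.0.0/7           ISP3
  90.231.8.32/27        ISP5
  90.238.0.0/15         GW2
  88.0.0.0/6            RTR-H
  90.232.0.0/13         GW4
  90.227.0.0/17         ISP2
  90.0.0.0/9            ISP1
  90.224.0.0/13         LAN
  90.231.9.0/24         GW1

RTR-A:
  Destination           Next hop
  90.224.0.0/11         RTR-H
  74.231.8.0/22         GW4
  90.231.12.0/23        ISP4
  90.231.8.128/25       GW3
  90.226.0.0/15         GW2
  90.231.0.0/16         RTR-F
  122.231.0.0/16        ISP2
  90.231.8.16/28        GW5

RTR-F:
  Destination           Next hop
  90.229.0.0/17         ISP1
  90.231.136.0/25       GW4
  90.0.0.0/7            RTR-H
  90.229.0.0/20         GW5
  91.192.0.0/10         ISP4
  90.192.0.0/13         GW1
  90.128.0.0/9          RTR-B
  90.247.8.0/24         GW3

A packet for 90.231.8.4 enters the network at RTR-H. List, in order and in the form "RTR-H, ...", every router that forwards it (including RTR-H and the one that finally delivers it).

At RTR-H: longest match for 90.231.8.4 is 90.224.0.0/13 -> RTR-A
At RTR-A: longest match for 90.231.8.4 is 90.231.0.0/16 -> RTR-F
At RTR-F: longest match for 90.231.8.4 is 90.128.0.0/9 -> RTR-B
At RTR-B: longest match for 90.231.8.4 is 90.224.0.0/13 -> LAN

RTR-H, RTR-A, RTR-F, RTR-B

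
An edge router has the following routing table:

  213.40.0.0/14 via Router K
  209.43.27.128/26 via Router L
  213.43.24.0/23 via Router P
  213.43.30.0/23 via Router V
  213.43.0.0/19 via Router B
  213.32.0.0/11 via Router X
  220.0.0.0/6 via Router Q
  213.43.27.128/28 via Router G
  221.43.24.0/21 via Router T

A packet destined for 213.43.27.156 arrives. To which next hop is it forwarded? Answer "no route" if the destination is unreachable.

Router B

Routes whose prefix contains 213.43.27.156:
  213.32.0.0/11 (213.32.0.0 - 213.63.255.255) -> Router X
  213.40.0.0/14 (213.40.0.0 - 213.43.255.255) -> Router K
  213.43.0.0/19 (213.43.0.0 - 213.43.31.255) -> Router B
More-specific entries that do NOT match:
  213.43.27.128/28 (213.43.27.128 - 213.43.27.143) does not contain 213.43.27.156
  209.43.27.128/26 (209.43.27.128 - 209.43.27.191) does not contain 213.43.27.156
  213.43.24.0/23 (213.43.24.0 - 213.43.25.255) does not contain 213.43.27.156
  213.43.30.0/23 (213.43.30.0 - 213.43.31.255) does not contain 213.43.27.156
  221.43.24.0/21 (221.43.24.0 - 221.43.31.255) does not contain 213.43.27.156
Longest matching prefix is /19 -> next hop Router B.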